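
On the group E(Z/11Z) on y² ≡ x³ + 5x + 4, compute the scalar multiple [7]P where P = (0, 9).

(0, 2)

Repeated addition: build up to 7P.
2P: tangent at (0, 9): λ = (3·0² + 5)/(2·9) ≡ 5/7. 7⁻¹ ≡ 8 (mod 11), so λ ≡ 5·8 ≡ 7.
  x = λ² - 0 - 0 = 49 - 0 ≡ 5; y = λ·(0 - 5) - 9 ≡ 0. → (5, 0)
3P: (5, 0) + (0, 9). λ = (9 - 0)/(0 - 5) ≡ 9/6 mod 11. 6⁻¹ ≡ 2 (mod 11), so λ ≡ 7.
  x = λ² - 5 - 0 = 49 - 5 ≡ 0; y = λ·(5 - 0) - 0 ≡ 2. → (0, 2)
4P: (0, 2) + (0, 9): same x and y₁ ≡ -y₂, so the sum is ∞.
5P: ∞ + (0, 9) = (0, 9) (identity).
6P: tangent at (0, 9): λ = (3·0² + 5)/(2·9) ≡ 5/7. 7⁻¹ ≡ 8 (mod 11), so λ ≡ 5·8 ≡ 7.
  x = λ² - 0 - 0 = 49 - 0 ≡ 5; y = λ·(0 - 5) - 9 ≡ 0. → (5, 0)
7P: (5, 0) + (0, 9). λ = (9 - 0)/(0 - 5) ≡ 9/6 mod 11. 6⁻¹ ≡ 2 (mod 11), so λ ≡ 7.
  x = λ² - 5 - 0 = 49 - 5 ≡ 0; y = λ·(5 - 0) - 0 ≡ 2. → (0, 2)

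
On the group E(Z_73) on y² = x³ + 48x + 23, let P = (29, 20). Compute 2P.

(21, 27)

tangent at (29, 20): λ = (3·29² + 48)/(2·20) ≡ 16/40. 40⁻¹ ≡ 42 (mod 73), so λ ≡ 16·42 ≡ 15.
  x = λ² - 29 - 29 = 225 - 58 ≡ 21; y = λ·(29 - 21) - 20 ≡ 27. → (21, 27)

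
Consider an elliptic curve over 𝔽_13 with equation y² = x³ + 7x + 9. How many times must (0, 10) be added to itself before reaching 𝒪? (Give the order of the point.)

2P: tangent at (0, 10): λ = (3·0² + 7)/(2·10) ≡ 7/7. 7⁻¹ ≡ 2 (mod 13), so λ ≡ 7·2 ≡ 1.
  x = λ² - 0 - 0 = 1 - 0 ≡ 1; y = λ·(0 - 1) - 10 ≡ 2. → (1, 2)
3P: (1, 2) + (0, 10). λ = (10 - 2)/(0 - 1) ≡ 8/12 mod 13. 12⁻¹ ≡ 12 (mod 13) since 12·12 = 144 ≡ 1, so λ ≡ 5.
  x = λ² - 1 - 0 = 25 - 1 ≡ 11; y = λ·(1 - 11) - 2 ≡ 0. → (11, 0)
4P: (11, 0) + (0, 10). λ = (10 - 0)/(0 - 11) ≡ 10/2 mod 13. 2⁻¹ ≡ 7 (mod 13), so λ ≡ 5.
  x = λ² - 11 - 0 = 25 - 11 ≡ 1; y = λ·(11 - 1) - 0 ≡ 11. → (1, 11)
5P: (1, 11) + (0, 10). λ = (10 - 11)/(0 - 1) ≡ 12/12 mod 13. 12⁻¹ ≡ 12 (mod 13) since 12·12 = 144 ≡ 1, so λ ≡ 1.
  x = λ² - 1 - 0 = 1 - 1 ≡ 0; y = λ·(1 - 0) - 11 ≡ 3. → (0, 3)
6P: (0, 3) + (0, 10): same x and y₁ ≡ -y₂, so the sum is 𝒪.
6P = 𝒪, so the order is 6.

6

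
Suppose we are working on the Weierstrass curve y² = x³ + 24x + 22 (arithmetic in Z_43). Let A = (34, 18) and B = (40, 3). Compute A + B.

(29, 34)

(34, 18) + (40, 3). λ = (3 - 18)/(40 - 34) ≡ 28/6 mod 43. 6⁻¹ ≡ 36 (mod 43) since 6·36 = 216 ≡ 1, so λ ≡ 19.
  x = λ² - 34 - 40 = 361 - 74 ≡ 29; y = λ·(34 - 29) - 18 ≡ 34. → (29, 34)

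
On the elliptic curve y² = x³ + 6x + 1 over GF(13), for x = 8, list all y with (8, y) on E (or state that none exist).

none

x³ + 6x + 1 = 561 ≡ 2 (mod 13).
2 is a non-residue mod 13; no y exists.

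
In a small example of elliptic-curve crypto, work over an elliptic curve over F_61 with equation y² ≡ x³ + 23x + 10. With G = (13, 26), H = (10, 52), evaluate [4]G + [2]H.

First 4G:
Double-and-add on 4 = (100)₂. Start with G = (13, 26) for the leading 1-bit.
double: tangent at (13, 26): λ = (3·13² + 23)/(2·26) ≡ 42/52. 52⁻¹ ≡ 27 (mod 61), so λ ≡ 42·27 ≡ 36.
  x = λ² - 13 - 13 = 1296 - 26 ≡ 50; y = λ·(13 - 50) - 26 ≡ 45. → (50, 45)
double: tangent at (50, 45): λ = (3·50² + 23)/(2·45) ≡ 20/29. 29⁻¹ ≡ 40 (mod 61) since 29·40 = 1160 ≡ 1, so λ ≡ 20·40 ≡ 7.
  x = λ² - 50 - 50 = 49 - 100 ≡ 10; y = λ·(50 - 10) - 45 ≡ 52. → (10, 52)
4G = (10, 52).
Next 2H:
Repeated addition: build up to 2H.
2H: tangent at (10, 52): λ = (3·10² + 23)/(2·52) ≡ 18/43. 43⁻¹ ≡ 44 (mod 61) since 43·44 = 1892 ≡ 1, so λ ≡ 18·44 ≡ 60.
  x = λ² - 10 - 10 = 3600 - 20 ≡ 42; y = λ·(10 - 42) - 52 ≡ 41. → (42, 41)
2H = (42, 41).
Finally 4G + 2H:
(10, 52) + (42, 41). λ = (41 - 52)/(42 - 10) ≡ 50/32 mod 61. 32⁻¹ ≡ 21 (mod 61), so λ ≡ 13.
  x = λ² - 10 - 42 = 169 - 52 ≡ 56; y = λ·(10 - 56) - 52 ≡ 21. → (56, 21)

(56, 21)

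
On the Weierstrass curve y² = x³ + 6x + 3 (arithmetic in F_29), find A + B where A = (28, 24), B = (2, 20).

(28, 24) + (2, 20). λ = (20 - 24)/(2 - 28) ≡ 25/3 mod 29. 3⁻¹ ≡ 10 (mod 29) since 3·10 = 30 ≡ 1, so λ ≡ 18.
  x = λ² - 28 - 2 = 324 - 30 ≡ 4; y = λ·(28 - 4) - 24 ≡ 2. → (4, 2)

(4, 2)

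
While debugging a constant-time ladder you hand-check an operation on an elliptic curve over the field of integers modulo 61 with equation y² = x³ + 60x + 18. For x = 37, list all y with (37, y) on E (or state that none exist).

2, 59

x³ + 60x + 18 = 52891 ≡ 4 (mod 61).
Square roots of 4 mod 61: 2 and 59 (since 2² = 4 ≡ 4).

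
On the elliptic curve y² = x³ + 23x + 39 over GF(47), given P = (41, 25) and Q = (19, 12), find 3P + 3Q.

(32, 28)

First 3P:
Repeated addition: build up to 3P.
2P: tangent at (41, 25): λ = (3·41² + 23)/(2·25) ≡ 37/3. 3⁻¹ ≡ 16 (mod 47), so λ ≡ 37·16 ≡ 28.
  x = λ² - 41 - 41 = 784 - 82 ≡ 44; y = λ·(41 - 44) - 25 ≡ 32. → (44, 32)
3P: (44, 32) + (41, 25). λ = (25 - 32)/(41 - 44) ≡ 40/44 mod 47. 44⁻¹ ≡ 31 (mod 47), so λ ≡ 18.
  x = λ² - 44 - 41 = 324 - 85 ≡ 4; y = λ·(44 - 4) - 32 ≡ 30. → (4, 30)
3P = (4, 30).
Next 3Q:
Repeated addition: build up to 3Q.
2Q: tangent at (19, 12): λ = (3·19² + 23)/(2·12) ≡ 25/24. 24⁻¹ ≡ 2 (mod 47), so λ ≡ 25·2 ≡ 3.
  x = λ² - 19 - 19 = 9 - 38 ≡ 18; y = λ·(19 - 18) - 12 ≡ 38. → (18, 38)
3Q: (18, 38) + (19, 12). λ = (12 - 38)/(19 - 18) ≡ 21/1 mod 47. 1⁻¹ ≡ 1 (mod 47) since 1·1 = 1 ≡ 1, so λ ≡ 21.
  x = λ² - 18 - 19 = 441 - 37 ≡ 28; y = λ·(18 - 28) - 38 ≡ 34. → (28, 34)
3Q = (28, 34).
Finally 3P + 3Q:
(4, 30) + (28, 34). λ = (34 - 30)/(28 - 4) ≡ 4/24 mod 47. 24⁻¹ ≡ 2 (mod 47) since 24·2 = 48 ≡ 1, so λ ≡ 8.
  x = λ² - 4 - 28 = 64 - 32 ≡ 32; y = λ·(4 - 32) - 30 ≡ 28. → (32, 28)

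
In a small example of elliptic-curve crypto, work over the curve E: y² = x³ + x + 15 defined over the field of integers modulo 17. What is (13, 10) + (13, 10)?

tangent at (13, 10): λ = (3·13² + 1)/(2·10) ≡ 15/3. 3⁻¹ ≡ 6 (mod 17) since 3·6 = 18 ≡ 1, so λ ≡ 15·6 ≡ 5.
  x = λ² - 13 - 13 = 25 - 26 ≡ 16; y = λ·(13 - 16) - 10 ≡ 9. → (16, 9)

(16, 9)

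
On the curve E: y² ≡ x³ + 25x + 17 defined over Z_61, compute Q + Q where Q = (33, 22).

(10, 13)

tangent at (33, 22): λ = (3·33² + 25)/(2·22) ≡ 59/44. 44⁻¹ ≡ 43 (mod 61), so λ ≡ 59·43 ≡ 36.
  x = λ² - 33 - 33 = 1296 - 66 ≡ 10; y = λ·(33 - 10) - 22 ≡ 13. → (10, 13)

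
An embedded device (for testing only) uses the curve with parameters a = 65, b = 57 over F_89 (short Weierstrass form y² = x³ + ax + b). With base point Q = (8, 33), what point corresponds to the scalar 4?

Double-and-add on 4 = (100)₂. Start with Q = (8, 33) for the leading 1-bit.
double: tangent at (8, 33): λ = (3·8² + 65)/(2·33) ≡ 79/66. 66⁻¹ ≡ 58 (mod 89), so λ ≡ 79·58 ≡ 43.
  x = λ² - 8 - 8 = 1849 - 16 ≡ 53; y = λ·(8 - 53) - 33 ≡ 79. → (53, 79)
double: tangent at (53, 79): λ = (3·53² + 65)/(2·79) ≡ 37/69. 69⁻¹ ≡ 40 (mod 89), so λ ≡ 37·40 ≡ 56.
  x = λ² - 53 - 53 = 3136 - 106 ≡ 4; y = λ·(53 - 4) - 79 ≡ 84. → (4, 84)

(4, 84)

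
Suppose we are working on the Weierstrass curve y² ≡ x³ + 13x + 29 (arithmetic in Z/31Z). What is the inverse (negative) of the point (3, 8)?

-(3, 8) = (3, -8 mod 31) = (3, 23).

(3, 23)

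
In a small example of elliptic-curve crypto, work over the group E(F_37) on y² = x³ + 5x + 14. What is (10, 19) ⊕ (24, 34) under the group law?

(10, 18)

(10, 19) + (24, 34). λ = (34 - 19)/(24 - 10) ≡ 15/14 mod 37. 14⁻¹ ≡ 8 (mod 37), so λ ≡ 9.
  x = λ² - 10 - 24 = 81 - 34 ≡ 10; y = λ·(10 - 10) - 19 ≡ 18. → (10, 18)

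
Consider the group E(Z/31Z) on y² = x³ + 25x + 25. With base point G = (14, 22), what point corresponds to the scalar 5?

(27, 4)

Double-and-add on 5 = (101)₂. Start with G = (14, 22) for the leading 1-bit.
double: tangent at (14, 22): λ = (3·14² + 25)/(2·22) ≡ 24/13. 13⁻¹ ≡ 12 (mod 31) since 13·12 = 156 ≡ 1, so λ ≡ 24·12 ≡ 9.
  x = λ² - 14 - 14 = 81 - 28 ≡ 22; y = λ·(14 - 22) - 22 ≡ 30. → (22, 30)
double: tangent at (22, 30): λ = (3·22² + 25)/(2·30) ≡ 20/29. 29⁻¹ ≡ 15 (mod 31) since 29·15 = 435 ≡ 1, so λ ≡ 20·15 ≡ 21.
  x = λ² - 22 - 22 = 441 - 44 ≡ 25; y = λ·(22 - 25) - 30 ≡ 0. → (25, 0)
add G: (25, 0) + (14, 22). λ = (22 - 0)/(14 - 25) ≡ 22/20 mod 31. 20⁻¹ ≡ 14 (mod 31) since 20·14 = 280 ≡ 1, so λ ≡ 29.
  x = λ² - 25 - 14 = 841 - 39 ≡ 27; y = λ·(25 - 27) - 0 ≡ 4. → (27, 4)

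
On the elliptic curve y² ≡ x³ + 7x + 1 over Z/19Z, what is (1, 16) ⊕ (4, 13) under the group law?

(15, 17)

(1, 16) + (4, 13). λ = (13 - 16)/(4 - 1) ≡ 16/3 mod 19. 3⁻¹ ≡ 13 (mod 19) since 3·13 = 39 ≡ 1, so λ ≡ 18.
  x = λ² - 1 - 4 = 324 - 5 ≡ 15; y = λ·(1 - 15) - 16 ≡ 17. → (15, 17)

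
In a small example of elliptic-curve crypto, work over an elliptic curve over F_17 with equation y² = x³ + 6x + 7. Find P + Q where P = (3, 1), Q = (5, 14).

(3, 1) + (5, 14). λ = (14 - 1)/(5 - 3) ≡ 13/2 mod 17. 2⁻¹ ≡ 9 (mod 17), so λ ≡ 15.
  x = λ² - 3 - 5 = 225 - 8 ≡ 13; y = λ·(3 - 13) - 1 ≡ 2. → (13, 2)

(13, 2)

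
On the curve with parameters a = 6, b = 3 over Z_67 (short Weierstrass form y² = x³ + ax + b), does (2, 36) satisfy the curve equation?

yes

y² = 36² ≡ 23; x³ + 6x + 3 = 23 ≡ 23 (mod 67). 23 = 23.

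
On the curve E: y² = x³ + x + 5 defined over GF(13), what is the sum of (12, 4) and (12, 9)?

O

The two points share x = 12 and their y-coordinates satisfy 4 + 9 ≡ 0 (mod 13), so they are inverses. Their sum is ∞.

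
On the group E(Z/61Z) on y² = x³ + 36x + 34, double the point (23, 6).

(19, 47)

tangent at (23, 6): λ = (3·23² + 36)/(2·6) ≡ 37/12. 12⁻¹ ≡ 56 (mod 61), so λ ≡ 37·56 ≡ 59.
  x = λ² - 23 - 23 = 3481 - 46 ≡ 19; y = λ·(23 - 19) - 6 ≡ 47. → (19, 47)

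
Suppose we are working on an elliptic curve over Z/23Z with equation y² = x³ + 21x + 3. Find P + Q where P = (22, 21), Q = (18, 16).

(9, 1)

(22, 21) + (18, 16). λ = (16 - 21)/(18 - 22) ≡ 18/19 mod 23. 19⁻¹ ≡ 17 (mod 23) since 19·17 = 323 ≡ 1, so λ ≡ 7.
  x = λ² - 22 - 18 = 49 - 40 ≡ 9; y = λ·(22 - 9) - 21 ≡ 1. → (9, 1)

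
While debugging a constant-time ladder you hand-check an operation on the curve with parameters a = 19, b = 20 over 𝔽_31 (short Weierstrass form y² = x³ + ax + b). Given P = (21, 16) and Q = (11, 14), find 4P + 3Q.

(16, 24)

First 4P:
Double-and-add on 4 = (100)₂. Start with P = (21, 16) for the leading 1-bit.
double: tangent at (21, 16): λ = (3·21² + 19)/(2·16) ≡ 9/1. 1⁻¹ ≡ 1 (mod 31) since 1·1 = 1 ≡ 1, so λ ≡ 9·1 ≡ 9.
  x = λ² - 21 - 21 = 81 - 42 ≡ 8; y = λ·(21 - 8) - 16 ≡ 8. → (8, 8)
double: tangent at (8, 8): λ = (3·8² + 19)/(2·8) ≡ 25/16. 16⁻¹ ≡ 2 (mod 31), so λ ≡ 25·2 ≡ 19.
  x = λ² - 8 - 8 = 361 - 16 ≡ 4; y = λ·(8 - 4) - 8 ≡ 6. → (4, 6)
4P = (4, 6).
Next 3Q:
Repeated addition: build up to 3Q.
2Q: tangent at (11, 14): λ = (3·11² + 19)/(2·14) ≡ 10/28. 28⁻¹ ≡ 10 (mod 31), so λ ≡ 10·10 ≡ 7.
  x = λ² - 11 - 11 = 49 - 22 ≡ 27; y = λ·(11 - 27) - 14 ≡ 29. → (27, 29)
3Q: (27, 29) + (11, 14). λ = (14 - 29)/(11 - 27) ≡ 16/15 mod 31. 15⁻¹ ≡ 29 (mod 31) since 15·29 = 435 ≡ 1, so λ ≡ 30.
  x = λ² - 27 - 11 = 900 - 38 ≡ 25; y = λ·(27 - 25) - 29 ≡ 0. → (25, 0)
3Q = (25, 0).
Finally 4P + 3Q:
(4, 6) + (25, 0). λ = (0 - 6)/(25 - 4) ≡ 25/21 mod 31. 21⁻¹ ≡ 3 (mod 31), so λ ≡ 13.
  x = λ² - 4 - 25 = 169 - 29 ≡ 16; y = λ·(4 - 16) - 6 ≡ 24. → (16, 24)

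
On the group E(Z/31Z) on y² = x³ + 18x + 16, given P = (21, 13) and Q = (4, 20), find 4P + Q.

First 4P:
Double-and-add on 4 = (100)₂. Start with P = (21, 13) for the leading 1-bit.
double: tangent at (21, 13): λ = (3·21² + 18)/(2·13) ≡ 8/26. 26⁻¹ ≡ 6 (mod 31) since 26·6 = 156 ≡ 1, so λ ≡ 8·6 ≡ 17.
  x = λ² - 21 - 21 = 289 - 42 ≡ 30; y = λ·(21 - 30) - 13 ≡ 20. → (30, 20)
double: tangent at (30, 20): λ = (3·30² + 18)/(2·20) ≡ 21/9. 9⁻¹ ≡ 7 (mod 31) since 9·7 = 63 ≡ 1, so λ ≡ 21·7 ≡ 23.
  x = λ² - 30 - 30 = 529 - 60 ≡ 4; y = λ·(30 - 4) - 20 ≡ 20. → (4, 20)
4P = (4, 20).
Finally 4P + Q:
tangent at (4, 20): λ = (3·4² + 18)/(2·20) ≡ 4/9. 9⁻¹ ≡ 7 (mod 31), so λ ≡ 4·7 ≡ 28.
  x = λ² - 4 - 4 = 784 - 8 ≡ 1; y = λ·(4 - 1) - 20 ≡ 2. → (1, 2)

(1, 2)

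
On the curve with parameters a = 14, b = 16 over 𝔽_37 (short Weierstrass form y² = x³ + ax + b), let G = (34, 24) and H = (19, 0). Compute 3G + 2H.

First 3G:
Repeated addition: build up to 3G.
2G: tangent at (34, 24): λ = (3·34² + 14)/(2·24) ≡ 4/11. 11⁻¹ ≡ 27 (mod 37), so λ ≡ 4·27 ≡ 34.
  x = λ² - 34 - 34 = 1156 - 68 ≡ 15; y = λ·(34 - 15) - 24 ≡ 30. → (15, 30)
3G: (15, 30) + (34, 24). λ = (24 - 30)/(34 - 15) ≡ 31/19 mod 37. 19⁻¹ ≡ 2 (mod 37), so λ ≡ 25.
  x = λ² - 15 - 34 = 625 - 49 ≡ 21; y = λ·(15 - 21) - 30 ≡ 5. → (21, 5)
3G = (21, 5).
Next 2H:
Repeated addition: build up to 2H.
2H: (19, 0) + (19, 0): same x and y₁ ≡ -y₂, so the sum is the point at infinity.
2H = the point at infinity.
Finally 3G + 2H:
(21, 5) + the point at infinity = (21, 5) (identity).

(21, 5)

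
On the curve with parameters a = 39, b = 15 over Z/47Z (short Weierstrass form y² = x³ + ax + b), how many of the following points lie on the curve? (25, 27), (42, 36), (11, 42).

(25, 27): 27² ≡ 24, rhs ≡ 24 → on.
(42, 36): 36² ≡ 27, rhs ≡ 24 → off.
(11, 42): 42² ≡ 25, rhs ≡ 36 → off.

1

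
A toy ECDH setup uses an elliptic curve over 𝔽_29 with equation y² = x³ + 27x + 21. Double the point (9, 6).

(17, 17)

tangent at (9, 6): λ = (3·9² + 27)/(2·6) ≡ 9/12. 12⁻¹ ≡ 17 (mod 29), so λ ≡ 9·17 ≡ 8.
  x = λ² - 9 - 9 = 64 - 18 ≡ 17; y = λ·(9 - 17) - 6 ≡ 17. → (17, 17)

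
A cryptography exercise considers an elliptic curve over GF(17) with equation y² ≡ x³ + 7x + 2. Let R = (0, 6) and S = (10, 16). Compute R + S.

(0, 6) + (10, 16). λ = (16 - 6)/(10 - 0) ≡ 10/10 mod 17. 10⁻¹ ≡ 12 (mod 17), so λ ≡ 1.
  x = λ² - 0 - 10 = 1 - 10 ≡ 8; y = λ·(0 - 8) - 6 ≡ 3. → (8, 3)

(8, 3)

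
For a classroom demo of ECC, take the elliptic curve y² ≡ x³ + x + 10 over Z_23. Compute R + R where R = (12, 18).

(1, 14)

tangent at (12, 18): λ = (3·12² + 1)/(2·18) ≡ 19/13. 13⁻¹ ≡ 16 (mod 23), so λ ≡ 19·16 ≡ 5.
  x = λ² - 12 - 12 = 25 - 24 ≡ 1; y = λ·(12 - 1) - 18 ≡ 14. → (1, 14)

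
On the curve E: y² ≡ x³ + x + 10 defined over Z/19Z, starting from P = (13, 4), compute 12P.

(2, 18)

Double-and-add on 12 = (1100)₂. Start with P = (13, 4) for the leading 1-bit.
double: tangent at (13, 4): λ = (3·13² + 1)/(2·4) ≡ 14/8. 8⁻¹ ≡ 12 (mod 19), so λ ≡ 14·12 ≡ 16.
  x = λ² - 13 - 13 = 256 - 26 ≡ 2; y = λ·(13 - 2) - 4 ≡ 1. → (2, 1)
add P: (2, 1) + (13, 4). λ = (4 - 1)/(13 - 2) ≡ 3/11 mod 19. 11⁻¹ ≡ 7 (mod 19), so λ ≡ 2.
  x = λ² - 2 - 13 = 4 - 15 ≡ 8; y = λ·(2 - 8) - 1 ≡ 6. → (8, 6)
double: tangent at (8, 6): λ = (3·8² + 1)/(2·6) ≡ 3/12. 12⁻¹ ≡ 8 (mod 19) since 12·8 = 96 ≡ 1, so λ ≡ 3·8 ≡ 5.
  x = λ² - 8 - 8 = 25 - 16 ≡ 9; y = λ·(8 - 9) - 6 ≡ 8. → (9, 8)
double: tangent at (9, 8): λ = (3·9² + 1)/(2·8) ≡ 16/16. 16⁻¹ ≡ 6 (mod 19), so λ ≡ 16·6 ≡ 1.
  x = λ² - 9 - 9 = 1 - 18 ≡ 2; y = λ·(9 - 2) - 8 ≡ 18. → (2, 18)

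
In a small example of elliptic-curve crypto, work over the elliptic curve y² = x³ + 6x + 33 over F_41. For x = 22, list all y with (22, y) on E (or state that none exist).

none

x³ + 6x + 33 = 10813 ≡ 30 (mod 41).
30 is a non-residue mod 41; no y exists.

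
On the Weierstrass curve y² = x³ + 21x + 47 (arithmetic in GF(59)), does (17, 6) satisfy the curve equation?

no

y² = 6² ≡ 36; x³ + 21x + 47 = 5317 ≡ 7 (mod 59). 36 ≠ 7.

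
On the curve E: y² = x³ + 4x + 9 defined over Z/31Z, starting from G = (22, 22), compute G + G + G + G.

Repeated addition: build up to 4G.
2G: tangent at (22, 22): λ = (3·22² + 4)/(2·22) ≡ 30/13. 13⁻¹ ≡ 12 (mod 31) since 13·12 = 156 ≡ 1, so λ ≡ 30·12 ≡ 19.
  x = λ² - 22 - 22 = 361 - 44 ≡ 7; y = λ·(22 - 7) - 22 ≡ 15. → (7, 15)
3G: (7, 15) + (22, 22). λ = (22 - 15)/(22 - 7) ≡ 7/15 mod 31. 15⁻¹ ≡ 29 (mod 31) since 15·29 = 435 ≡ 1, so λ ≡ 17.
  x = λ² - 7 - 22 = 289 - 29 ≡ 12; y = λ·(7 - 12) - 15 ≡ 24. → (12, 24)
4G: (12, 24) + (22, 22). λ = (22 - 24)/(22 - 12) ≡ 29/10 mod 31. 10⁻¹ ≡ 28 (mod 31), so λ ≡ 6.
  x = λ² - 12 - 22 = 36 - 34 ≡ 2; y = λ·(12 - 2) - 24 ≡ 5. → (2, 5)

(2, 5)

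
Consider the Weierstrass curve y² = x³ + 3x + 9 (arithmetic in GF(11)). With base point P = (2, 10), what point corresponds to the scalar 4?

Repeated addition: build up to 4P.
2P: tangent at (2, 10): λ = (3·2² + 3)/(2·10) ≡ 4/9. 9⁻¹ ≡ 5 (mod 11), so λ ≡ 4·5 ≡ 9.
  x = λ² - 2 - 2 = 81 - 4 ≡ 0; y = λ·(2 - 0) - 10 ≡ 8. → (0, 8)
3P: (0, 8) + (2, 10). λ = (10 - 8)/(2 - 0) ≡ 2/2 mod 11. 2⁻¹ ≡ 6 (mod 11), so λ ≡ 1.
  x = λ² - 0 - 2 = 1 - 2 ≡ 10; y = λ·(0 - 10) - 8 ≡ 4. → (10, 4)
4P: (10, 4) + (2, 10). λ = (10 - 4)/(2 - 10) ≡ 6/3 mod 11. 3⁻¹ ≡ 4 (mod 11) since 3·4 = 12 ≡ 1, so λ ≡ 2.
  x = λ² - 10 - 2 = 4 - 12 ≡ 3; y = λ·(10 - 3) - 4 ≡ 10. → (3, 10)

(3, 10)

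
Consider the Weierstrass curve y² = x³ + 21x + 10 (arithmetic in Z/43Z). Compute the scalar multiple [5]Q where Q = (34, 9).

Repeated addition: build up to 5Q.
2Q: tangent at (34, 9): λ = (3·34² + 21)/(2·9) ≡ 6/18. 18⁻¹ ≡ 12 (mod 43) since 18·12 = 216 ≡ 1, so λ ≡ 6·12 ≡ 29.
  x = λ² - 34 - 34 = 841 - 68 ≡ 42; y = λ·(34 - 42) - 9 ≡ 17. → (42, 17)
3Q: (42, 17) + (34, 9). λ = (9 - 17)/(34 - 42) ≡ 35/35 mod 43. 35⁻¹ ≡ 16 (mod 43) since 35·16 = 560 ≡ 1, so λ ≡ 1.
  x = λ² - 42 - 34 = 1 - 76 ≡ 11; y = λ·(42 - 11) - 17 ≡ 14. → (11, 14)
4Q: (11, 14) + (34, 9). λ = (9 - 14)/(34 - 11) ≡ 38/23 mod 43. 23⁻¹ ≡ 15 (mod 43), so λ ≡ 11.
  x = λ² - 11 - 34 = 121 - 45 ≡ 33; y = λ·(11 - 33) - 14 ≡ 2. → (33, 2)
5Q: (33, 2) + (34, 9). λ = (9 - 2)/(34 - 33) ≡ 7/1 mod 43. 1⁻¹ ≡ 1 (mod 43), so λ ≡ 7.
  x = λ² - 33 - 34 = 49 - 67 ≡ 25; y = λ·(33 - 25) - 2 ≡ 11. → (25, 11)

(25, 11)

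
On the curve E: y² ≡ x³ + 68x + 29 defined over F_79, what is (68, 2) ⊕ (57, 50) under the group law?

(54, 59)

(68, 2) + (57, 50). λ = (50 - 2)/(57 - 68) ≡ 48/68 mod 79. 68⁻¹ ≡ 43 (mod 79) since 68·43 = 2924 ≡ 1, so λ ≡ 10.
  x = λ² - 68 - 57 = 100 - 125 ≡ 54; y = λ·(68 - 54) - 2 ≡ 59. → (54, 59)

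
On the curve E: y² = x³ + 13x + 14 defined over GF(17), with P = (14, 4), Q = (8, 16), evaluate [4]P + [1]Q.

(16, 0)

First 4P:
Double-and-add on 4 = (100)₂. Start with P = (14, 4) for the leading 1-bit.
double: tangent at (14, 4): λ = (3·14² + 13)/(2·4) ≡ 6/8. 8⁻¹ ≡ 15 (mod 17), so λ ≡ 6·15 ≡ 5.
  x = λ² - 14 - 14 = 25 - 28 ≡ 14; y = λ·(14 - 14) - 4 ≡ 13. → (14, 13)
double: tangent at (14, 13): λ = (3·14² + 13)/(2·13) ≡ 6/9. 9⁻¹ ≡ 2 (mod 17), so λ ≡ 6·2 ≡ 12.
  x = λ² - 14 - 14 = 144 - 28 ≡ 14; y = λ·(14 - 14) - 13 ≡ 4. → (14, 4)
4P = (14, 4).
Finally 4P + Q:
(14, 4) + (8, 16). λ = (16 - 4)/(8 - 14) ≡ 12/11 mod 17. 11⁻¹ ≡ 14 (mod 17) since 11·14 = 154 ≡ 1, so λ ≡ 15.
  x = λ² - 14 - 8 = 225 - 22 ≡ 16; y = λ·(14 - 16) - 4 ≡ 0. → (16, 0)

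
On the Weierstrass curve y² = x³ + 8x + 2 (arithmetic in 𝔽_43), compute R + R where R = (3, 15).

(30, 18)

tangent at (3, 15): λ = (3·3² + 8)/(2·15) ≡ 35/30. 30⁻¹ ≡ 33 (mod 43), so λ ≡ 35·33 ≡ 37.
  x = λ² - 3 - 3 = 1369 - 6 ≡ 30; y = λ·(3 - 30) - 15 ≡ 18. → (30, 18)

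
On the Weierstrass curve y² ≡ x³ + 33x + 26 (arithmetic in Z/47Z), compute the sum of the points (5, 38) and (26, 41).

(40, 4)

(5, 38) + (26, 41). λ = (41 - 38)/(26 - 5) ≡ 3/21 mod 47. 21⁻¹ ≡ 9 (mod 47), so λ ≡ 27.
  x = λ² - 5 - 26 = 729 - 31 ≡ 40; y = λ·(5 - 40) - 38 ≡ 4. → (40, 4)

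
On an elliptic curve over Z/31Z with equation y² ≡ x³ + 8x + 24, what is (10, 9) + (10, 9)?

tangent at (10, 9): λ = (3·10² + 8)/(2·9) ≡ 29/18. 18⁻¹ ≡ 19 (mod 31) since 18·19 = 342 ≡ 1, so λ ≡ 29·19 ≡ 24.
  x = λ² - 10 - 10 = 576 - 20 ≡ 29; y = λ·(10 - 29) - 9 ≡ 0. → (29, 0)

(29, 0)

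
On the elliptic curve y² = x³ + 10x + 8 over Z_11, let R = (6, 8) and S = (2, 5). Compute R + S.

(6, 8) + (2, 5). λ = (5 - 8)/(2 - 6) ≡ 8/7 mod 11. 7⁻¹ ≡ 8 (mod 11), so λ ≡ 9.
  x = λ² - 6 - 2 = 81 - 8 ≡ 7; y = λ·(6 - 7) - 8 ≡ 5. → (7, 5)

(7, 5)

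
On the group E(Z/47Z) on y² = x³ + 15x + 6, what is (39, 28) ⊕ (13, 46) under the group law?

(13, 1)

(39, 28) + (13, 46). λ = (46 - 28)/(13 - 39) ≡ 18/21 mod 47. 21⁻¹ ≡ 9 (mod 47), so λ ≡ 21.
  x = λ² - 39 - 13 = 441 - 52 ≡ 13; y = λ·(39 - 13) - 28 ≡ 1. → (13, 1)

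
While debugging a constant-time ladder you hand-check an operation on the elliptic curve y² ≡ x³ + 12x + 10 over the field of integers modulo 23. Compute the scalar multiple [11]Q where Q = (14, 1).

(14, 1)

Double-and-add on 11 = (1011)₂. Start with Q = (14, 1) for the leading 1-bit.
double: tangent at (14, 1): λ = (3·14² + 12)/(2·1) ≡ 2/2. 2⁻¹ ≡ 12 (mod 23), so λ ≡ 2·12 ≡ 1.
  x = λ² - 14 - 14 = 1 - 28 ≡ 19; y = λ·(14 - 19) - 1 ≡ 17. → (19, 17)
double: tangent at (19, 17): λ = (3·19² + 12)/(2·17) ≡ 14/11. 11⁻¹ ≡ 21 (mod 23), so λ ≡ 14·21 ≡ 18.
  x = λ² - 19 - 19 = 324 - 38 ≡ 10; y = λ·(19 - 10) - 17 ≡ 7. → (10, 7)
add Q: (10, 7) + (14, 1). λ = (1 - 7)/(14 - 10) ≡ 17/4 mod 23. 4⁻¹ ≡ 6 (mod 23), so λ ≡ 10.
  x = λ² - 10 - 14 = 100 - 24 ≡ 7; y = λ·(10 - 7) - 7 ≡ 0. → (7, 0)
double: (7, 0) + (7, 0): same x and y₁ ≡ -y₂, so the sum is O.
add Q: O + (14, 1) = (14, 1) (identity).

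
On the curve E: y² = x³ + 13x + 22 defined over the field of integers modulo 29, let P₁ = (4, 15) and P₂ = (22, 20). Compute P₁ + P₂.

(4, 15) + (22, 20). λ = (20 - 15)/(22 - 4) ≡ 5/18 mod 29. 18⁻¹ ≡ 21 (mod 29), so λ ≡ 18.
  x = λ² - 4 - 22 = 324 - 26 ≡ 8; y = λ·(4 - 8) - 15 ≡ 0. → (8, 0)

(8, 0)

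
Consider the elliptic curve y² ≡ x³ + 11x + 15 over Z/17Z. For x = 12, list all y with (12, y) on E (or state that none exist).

x³ + 11x + 15 = 1875 ≡ 5 (mod 17).
5 is a non-residue mod 17; no y exists.

none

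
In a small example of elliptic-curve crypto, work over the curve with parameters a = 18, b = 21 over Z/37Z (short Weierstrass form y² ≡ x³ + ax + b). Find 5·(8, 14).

(3, 19)

Write Q = (8, 14).
Repeated addition: build up to 5Q.
2Q: tangent at (8, 14): λ = (3·8² + 18)/(2·14) ≡ 25/28. 28⁻¹ ≡ 4 (mod 37), so λ ≡ 25·4 ≡ 26.
  x = λ² - 8 - 8 = 676 - 16 ≡ 31; y = λ·(8 - 31) - 14 ≡ 17. → (31, 17)
3Q: (31, 17) + (8, 14). λ = (14 - 17)/(8 - 31) ≡ 34/14 mod 37. 14⁻¹ ≡ 8 (mod 37) since 14·8 = 112 ≡ 1, so λ ≡ 13.
  x = λ² - 31 - 8 = 169 - 39 ≡ 19; y = λ·(31 - 19) - 17 ≡ 28. → (19, 28)
4Q: (19, 28) + (8, 14). λ = (14 - 28)/(8 - 19) ≡ 23/26 mod 37. 26⁻¹ ≡ 10 (mod 37) since 26·10 = 260 ≡ 1, so λ ≡ 8.
  x = λ² - 19 - 8 = 64 - 27 ≡ 0; y = λ·(19 - 0) - 28 ≡ 13. → (0, 13)
5Q: (0, 13) + (8, 14). λ = (14 - 13)/(8 - 0) ≡ 1/8 mod 37. 8⁻¹ ≡ 14 (mod 37) since 8·14 = 112 ≡ 1, so λ ≡ 14.
  x = λ² - 0 - 8 = 196 - 8 ≡ 3; y = λ·(0 - 3) - 13 ≡ 19. → (3, 19)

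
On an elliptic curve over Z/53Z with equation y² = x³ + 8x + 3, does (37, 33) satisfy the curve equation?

y² = 33² ≡ 29; x³ + 8x + 3 = 50952 ≡ 19 (mod 53). 29 ≠ 19.

no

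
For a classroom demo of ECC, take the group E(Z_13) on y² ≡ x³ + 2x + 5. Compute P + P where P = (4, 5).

tangent at (4, 5): λ = (3·4² + 2)/(2·5) ≡ 11/10. 10⁻¹ ≡ 4 (mod 13), so λ ≡ 11·4 ≡ 5.
  x = λ² - 4 - 4 = 25 - 8 ≡ 4; y = λ·(4 - 4) - 5 ≡ 8. → (4, 8)

(4, 8)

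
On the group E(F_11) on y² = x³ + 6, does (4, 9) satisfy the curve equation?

yes

y² = 9² ≡ 4; x³ + 0x + 6 = 70 ≡ 4 (mod 11). 4 = 4.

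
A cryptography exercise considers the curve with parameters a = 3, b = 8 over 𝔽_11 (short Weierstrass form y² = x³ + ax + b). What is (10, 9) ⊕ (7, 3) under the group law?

(9, 4)

(10, 9) + (7, 3). λ = (3 - 9)/(7 - 10) ≡ 5/8 mod 11. 8⁻¹ ≡ 7 (mod 11) since 8·7 = 56 ≡ 1, so λ ≡ 2.
  x = λ² - 10 - 7 = 4 - 17 ≡ 9; y = λ·(10 - 9) - 9 ≡ 4. → (9, 4)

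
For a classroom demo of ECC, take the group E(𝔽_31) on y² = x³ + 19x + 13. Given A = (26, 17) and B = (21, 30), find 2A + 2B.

O

First 2A:
Repeated addition: build up to 2A.
2A: tangent at (26, 17): λ = (3·26² + 19)/(2·17) ≡ 1/3. 3⁻¹ ≡ 21 (mod 31), so λ ≡ 1·21 ≡ 21.
  x = λ² - 26 - 26 = 441 - 52 ≡ 17; y = λ·(26 - 17) - 17 ≡ 17. → (17, 17)
2A = (17, 17).
Next 2B:
Repeated addition: build up to 2B.
2B: tangent at (21, 30): λ = (3·21² + 19)/(2·30) ≡ 9/29. 29⁻¹ ≡ 15 (mod 31) since 29·15 = 435 ≡ 1, so λ ≡ 9·15 ≡ 11.
  x = λ² - 21 - 21 = 121 - 42 ≡ 17; y = λ·(21 - 17) - 30 ≡ 14. → (17, 14)
2B = (17, 14).
Finally 2A + 2B:
(17, 17) + (17, 14): same x and y₁ ≡ -y₂, so the sum is O.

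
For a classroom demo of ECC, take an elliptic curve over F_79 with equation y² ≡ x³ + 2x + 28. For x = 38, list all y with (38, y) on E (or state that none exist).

x³ + 2x + 28 = 54976 ≡ 71 (mod 79).
71 is a non-residue mod 79; no y exists.

none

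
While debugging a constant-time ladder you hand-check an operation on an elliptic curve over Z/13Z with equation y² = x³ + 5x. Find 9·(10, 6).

Write Q = (10, 6).
Repeated addition: build up to 9Q.
2Q: tangent at (10, 6): λ = (3·10² + 5)/(2·6) ≡ 6/12. 12⁻¹ ≡ 12 (mod 13), so λ ≡ 6·12 ≡ 7.
  x = λ² - 10 - 10 = 49 - 20 ≡ 3; y = λ·(10 - 3) - 6 ≡ 4. → (3, 4)
3Q: (3, 4) + (10, 6). λ = (6 - 4)/(10 - 3) ≡ 2/7 mod 13. 7⁻¹ ≡ 2 (mod 13), so λ ≡ 4.
  x = λ² - 3 - 10 = 16 - 13 ≡ 3; y = λ·(3 - 3) - 4 ≡ 9. → (3, 9)
4Q: (3, 9) + (10, 6). λ = (6 - 9)/(10 - 3) ≡ 10/7 mod 13. 7⁻¹ ≡ 2 (mod 13) since 7·2 = 14 ≡ 1, so λ ≡ 7.
  x = λ² - 3 - 10 = 49 - 13 ≡ 10; y = λ·(3 - 10) - 9 ≡ 7. → (10, 7)
5Q: (10, 7) + (10, 6): same x and y₁ ≡ -y₂, so the sum is O.
6Q: O + (10, 6) = (10, 6) (identity).
7Q: tangent at (10, 6): λ = (3·10² + 5)/(2·6) ≡ 6/12. 12⁻¹ ≡ 12 (mod 13) since 12·12 = 144 ≡ 1, so λ ≡ 6·12 ≡ 7.
  x = λ² - 10 - 10 = 49 - 20 ≡ 3; y = λ·(10 - 3) - 6 ≡ 4. → (3, 4)
8Q: (3, 4) + (10, 6). λ = (6 - 4)/(10 - 3) ≡ 2/7 mod 13. 7⁻¹ ≡ 2 (mod 13) since 7·2 = 14 ≡ 1, so λ ≡ 4.
  x = λ² - 3 - 10 = 16 - 13 ≡ 3; y = λ·(3 - 3) - 4 ≡ 9. → (3, 9)
9Q: (3, 9) + (10, 6). λ = (6 - 9)/(10 - 3) ≡ 10/7 mod 13. 7⁻¹ ≡ 2 (mod 13), so λ ≡ 7.
  x = λ² - 3 - 10 = 49 - 13 ≡ 10; y = λ·(3 - 10) - 9 ≡ 7. → (10, 7)

(10, 7)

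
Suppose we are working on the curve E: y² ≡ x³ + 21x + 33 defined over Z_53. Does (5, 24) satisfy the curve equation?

no

y² = 24² ≡ 46; x³ + 21x + 33 = 263 ≡ 51 (mod 53). 46 ≠ 51.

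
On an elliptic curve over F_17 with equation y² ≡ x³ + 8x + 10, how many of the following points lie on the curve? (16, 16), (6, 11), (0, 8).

(16, 16): 16² ≡ 1, rhs ≡ 1 → on.
(6, 11): 11² ≡ 2, rhs ≡ 2 → on.
(0, 8): 8² ≡ 13, rhs ≡ 10 → off.

2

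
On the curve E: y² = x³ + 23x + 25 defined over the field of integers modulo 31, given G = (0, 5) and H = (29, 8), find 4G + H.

(13, 14)

First 4G:
Repeated addition: build up to 4G.
2G: tangent at (0, 5): λ = (3·0² + 23)/(2·5) ≡ 23/10. 10⁻¹ ≡ 28 (mod 31), so λ ≡ 23·28 ≡ 24.
  x = λ² - 0 - 0 = 576 - 0 ≡ 18; y = λ·(0 - 18) - 5 ≡ 28. → (18, 28)
3G: (18, 28) + (0, 5). λ = (5 - 28)/(0 - 18) ≡ 8/13 mod 31. 13⁻¹ ≡ 12 (mod 31) since 13·12 = 156 ≡ 1, so λ ≡ 3.
  x = λ² - 18 - 0 = 9 - 18 ≡ 22; y = λ·(18 - 22) - 28 ≡ 22. → (22, 22)
4G: (22, 22) + (0, 5). λ = (5 - 22)/(0 - 22) ≡ 14/9 mod 31. 9⁻¹ ≡ 7 (mod 31) since 9·7 = 63 ≡ 1, so λ ≡ 5.
  x = λ² - 22 - 0 = 25 - 22 ≡ 3; y = λ·(22 - 3) - 22 ≡ 11. → (3, 11)
4G = (3, 11).
Finally 4G + H:
(3, 11) + (29, 8). λ = (8 - 11)/(29 - 3) ≡ 28/26 mod 31. 26⁻¹ ≡ 6 (mod 31) since 26·6 = 156 ≡ 1, so λ ≡ 13.
  x = λ² - 3 - 29 = 169 - 32 ≡ 13; y = λ·(3 - 13) - 11 ≡ 14. → (13, 14)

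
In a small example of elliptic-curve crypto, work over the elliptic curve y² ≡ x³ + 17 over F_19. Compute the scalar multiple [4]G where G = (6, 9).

Double-and-add on 4 = (100)₂. Start with G = (6, 9) for the leading 1-bit.
double: tangent at (6, 9): λ = (3·6² + 0)/(2·9) ≡ 13/18. 18⁻¹ ≡ 18 (mod 19) since 18·18 = 324 ≡ 1, so λ ≡ 13·18 ≡ 6.
  x = λ² - 6 - 6 = 36 - 12 ≡ 5; y = λ·(6 - 5) - 9 ≡ 16. → (5, 16)
double: tangent at (5, 16): λ = (3·5² + 0)/(2·16) ≡ 18/13. 13⁻¹ ≡ 3 (mod 19), so λ ≡ 18·3 ≡ 16.
  x = λ² - 5 - 5 = 256 - 10 ≡ 18; y = λ·(5 - 18) - 16 ≡ 4. → (18, 4)

(18, 4)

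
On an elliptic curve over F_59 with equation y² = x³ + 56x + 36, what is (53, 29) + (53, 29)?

(4, 18)

tangent at (53, 29): λ = (3·53² + 56)/(2·29) ≡ 46/58. 58⁻¹ ≡ 58 (mod 59) since 58·58 = 3364 ≡ 1, so λ ≡ 46·58 ≡ 13.
  x = λ² - 53 - 53 = 169 - 106 ≡ 4; y = λ·(53 - 4) - 29 ≡ 18. → (4, 18)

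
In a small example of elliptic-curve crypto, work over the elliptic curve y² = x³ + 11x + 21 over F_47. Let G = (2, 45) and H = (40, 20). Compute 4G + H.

(15, 6)

First 4G:
Repeated addition: build up to 4G.
2G: tangent at (2, 45): λ = (3·2² + 11)/(2·45) ≡ 23/43. 43⁻¹ ≡ 35 (mod 47), so λ ≡ 23·35 ≡ 6.
  x = λ² - 2 - 2 = 36 - 4 ≡ 32; y = λ·(2 - 32) - 45 ≡ 10. → (32, 10)
3G: (32, 10) + (2, 45). λ = (45 - 10)/(2 - 32) ≡ 35/17 mod 47. 17⁻¹ ≡ 36 (mod 47) since 17·36 = 612 ≡ 1, so λ ≡ 38.
  x = λ² - 32 - 2 = 1444 - 34 ≡ 0; y = λ·(32 - 0) - 10 ≡ 31. → (0, 31)
4G: (0, 31) + (2, 45). λ = (45 - 31)/(2 - 0) ≡ 14/2 mod 47. 2⁻¹ ≡ 24 (mod 47) since 2·24 = 48 ≡ 1, so λ ≡ 7.
  x = λ² - 0 - 2 = 49 - 2 ≡ 0; y = λ·(0 - 0) - 31 ≡ 16. → (0, 16)
4G = (0, 16).
Finally 4G + H:
(0, 16) + (40, 20). λ = (20 - 16)/(40 - 0) ≡ 4/40 mod 47. 40⁻¹ ≡ 20 (mod 47), so λ ≡ 33.
  x = λ² - 0 - 40 = 1089 - 40 ≡ 15; y = λ·(0 - 15) - 16 ≡ 6. → (15, 6)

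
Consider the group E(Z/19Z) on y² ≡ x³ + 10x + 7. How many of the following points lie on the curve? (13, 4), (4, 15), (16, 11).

(13, 4): 4² ≡ 16, rhs ≡ 16 → on.
(4, 15): 15² ≡ 16, rhs ≡ 16 → on.
(16, 11): 11² ≡ 7, rhs ≡ 7 → on.

3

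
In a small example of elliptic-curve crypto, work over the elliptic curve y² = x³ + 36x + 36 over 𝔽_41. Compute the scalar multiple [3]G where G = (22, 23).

(0, 35)

Repeated addition: build up to 3G.
2G: tangent at (22, 23): λ = (3·22² + 36)/(2·23) ≡ 12/5. 5⁻¹ ≡ 33 (mod 41), so λ ≡ 12·33 ≡ 27.
  x = λ² - 22 - 22 = 729 - 44 ≡ 29; y = λ·(22 - 29) - 23 ≡ 34. → (29, 34)
3G: (29, 34) + (22, 23). λ = (23 - 34)/(22 - 29) ≡ 30/34 mod 41. 34⁻¹ ≡ 35 (mod 41), so λ ≡ 25.
  x = λ² - 29 - 22 = 625 - 51 ≡ 0; y = λ·(29 - 0) - 34 ≡ 35. → (0, 35)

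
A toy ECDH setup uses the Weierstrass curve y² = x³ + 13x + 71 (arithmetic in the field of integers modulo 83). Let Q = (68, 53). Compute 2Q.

(70, 64)

tangent at (68, 53): λ = (3·68² + 13)/(2·53) ≡ 24/23. 23⁻¹ ≡ 65 (mod 83) since 23·65 = 1495 ≡ 1, so λ ≡ 24·65 ≡ 66.
  x = λ² - 68 - 68 = 4356 - 136 ≡ 70; y = λ·(68 - 70) - 53 ≡ 64. → (70, 64)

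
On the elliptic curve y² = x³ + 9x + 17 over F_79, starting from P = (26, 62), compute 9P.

(39, 11)

Repeated addition: build up to 9P.
2P: tangent at (26, 62): λ = (3·26² + 9)/(2·62) ≡ 62/45. 45⁻¹ ≡ 72 (mod 79) since 45·72 = 3240 ≡ 1, so λ ≡ 62·72 ≡ 40.
  x = λ² - 26 - 26 = 1600 - 52 ≡ 47; y = λ·(26 - 47) - 62 ≡ 46. → (47, 46)
3P: (47, 46) + (26, 62). λ = (62 - 46)/(26 - 47) ≡ 16/58 mod 79. 58⁻¹ ≡ 15 (mod 79) since 58·15 = 870 ≡ 1, so λ ≡ 3.
  x = λ² - 47 - 26 = 9 - 73 ≡ 15; y = λ·(47 - 15) - 46 ≡ 50. → (15, 50)
4P: (15, 50) + (26, 62). λ = (62 - 50)/(26 - 15) ≡ 12/11 mod 79. 11⁻¹ ≡ 36 (mod 79) since 11·36 = 396 ≡ 1, so λ ≡ 37.
  x = λ² - 15 - 26 = 1369 - 41 ≡ 64; y = λ·(15 - 64) - 50 ≡ 33. → (64, 33)
5P: (64, 33) + (26, 62). λ = (62 - 33)/(26 - 64) ≡ 29/41 mod 79. 41⁻¹ ≡ 27 (mod 79), so λ ≡ 72.
  x = λ² - 64 - 26 = 5184 - 90 ≡ 38; y = λ·(64 - 38) - 33 ≡ 22. → (38, 22)
6P: (38, 22) + (26, 62). λ = (62 - 22)/(26 - 38) ≡ 40/67 mod 79. 67⁻¹ ≡ 46 (mod 79), so λ ≡ 23.
  x = λ² - 38 - 26 = 529 - 64 ≡ 70; y = λ·(38 - 70) - 22 ≡ 32. → (70, 32)
7P: (70, 32) + (26, 62). λ = (62 - 32)/(26 - 70) ≡ 30/35 mod 79. 35⁻¹ ≡ 70 (mod 79) since 35·70 = 2450 ≡ 1, so λ ≡ 46.
  x = λ² - 70 - 26 = 2116 - 96 ≡ 45; y = λ·(70 - 45) - 32 ≡ 12. → (45, 12)
8P: (45, 12) + (26, 62). λ = (62 - 12)/(26 - 45) ≡ 50/60 mod 79. 60⁻¹ ≡ 54 (mod 79) since 60·54 = 3240 ≡ 1, so λ ≡ 14.
  x = λ² - 45 - 26 = 196 - 71 ≡ 46; y = λ·(45 - 46) - 12 ≡ 53. → (46, 53)
9P: (46, 53) + (26, 62). λ = (62 - 53)/(26 - 46) ≡ 9/59 mod 79. 59⁻¹ ≡ 75 (mod 79), so λ ≡ 43.
  x = λ² - 46 - 26 = 1849 - 72 ≡ 39; y = λ·(46 - 39) - 53 ≡ 11. → (39, 11)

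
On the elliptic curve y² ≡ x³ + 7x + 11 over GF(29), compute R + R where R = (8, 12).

(9, 22)

tangent at (8, 12): λ = (3·8² + 7)/(2·12) ≡ 25/24. 24⁻¹ ≡ 23 (mod 29) since 24·23 = 552 ≡ 1, so λ ≡ 25·23 ≡ 24.
  x = λ² - 8 - 8 = 576 - 16 ≡ 9; y = λ·(8 - 9) - 12 ≡ 22. → (9, 22)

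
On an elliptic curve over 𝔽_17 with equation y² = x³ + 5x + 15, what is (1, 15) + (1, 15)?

(2, 4)

tangent at (1, 15): λ = (3·1² + 5)/(2·15) ≡ 8/13. 13⁻¹ ≡ 4 (mod 17) since 13·4 = 52 ≡ 1, so λ ≡ 8·4 ≡ 15.
  x = λ² - 1 - 1 = 225 - 2 ≡ 2; y = λ·(1 - 2) - 15 ≡ 4. → (2, 4)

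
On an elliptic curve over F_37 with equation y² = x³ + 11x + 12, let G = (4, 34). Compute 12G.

(27, 30)

Double-and-add on 12 = (1100)₂. Start with G = (4, 34) for the leading 1-bit.
double: tangent at (4, 34): λ = (3·4² + 11)/(2·34) ≡ 22/31. 31⁻¹ ≡ 6 (mod 37), so λ ≡ 22·6 ≡ 21.
  x = λ² - 4 - 4 = 441 - 8 ≡ 26; y = λ·(4 - 26) - 34 ≡ 22. → (26, 22)
add G: (26, 22) + (4, 34). λ = (34 - 22)/(4 - 26) ≡ 12/15 mod 37. 15⁻¹ ≡ 5 (mod 37) since 15·5 = 75 ≡ 1, so λ ≡ 23.
  x = λ² - 26 - 4 = 529 - 30 ≡ 18; y = λ·(26 - 18) - 22 ≡ 14. → (18, 14)
double: tangent at (18, 14): λ = (3·18² + 11)/(2·14) ≡ 21/28. 28⁻¹ ≡ 4 (mod 37), so λ ≡ 21·4 ≡ 10.
  x = λ² - 18 - 18 = 100 - 36 ≡ 27; y = λ·(18 - 27) - 14 ≡ 7. → (27, 7)
double: tangent at (27, 7): λ = (3·27² + 11)/(2·7) ≡ 15/14. 14⁻¹ ≡ 8 (mod 37), so λ ≡ 15·8 ≡ 9.
  x = λ² - 27 - 27 = 81 - 54 ≡ 27; y = λ·(27 - 27) - 7 ≡ 30. → (27, 30)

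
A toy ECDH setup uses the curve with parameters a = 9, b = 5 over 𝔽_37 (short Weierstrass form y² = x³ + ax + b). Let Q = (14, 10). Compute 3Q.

(8, 21)

Repeated addition: build up to 3Q.
2Q: tangent at (14, 10): λ = (3·14² + 9)/(2·10) ≡ 5/20. 20⁻¹ ≡ 13 (mod 37), so λ ≡ 5·13 ≡ 28.
  x = λ² - 14 - 14 = 784 - 28 ≡ 16; y = λ·(14 - 16) - 10 ≡ 8. → (16, 8)
3Q: (16, 8) + (14, 10). λ = (10 - 8)/(14 - 16) ≡ 2/35 mod 37. 35⁻¹ ≡ 18 (mod 37), so λ ≡ 36.
  x = λ² - 16 - 14 = 1296 - 30 ≡ 8; y = λ·(16 - 8) - 8 ≡ 21. → (8, 21)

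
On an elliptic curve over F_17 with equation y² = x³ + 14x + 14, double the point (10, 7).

tangent at (10, 7): λ = (3·10² + 14)/(2·7) ≡ 8/14. 14⁻¹ ≡ 11 (mod 17) since 14·11 = 154 ≡ 1, so λ ≡ 8·11 ≡ 3.
  x = λ² - 10 - 10 = 9 - 20 ≡ 6; y = λ·(10 - 6) - 7 ≡ 5. → (6, 5)

(6, 5)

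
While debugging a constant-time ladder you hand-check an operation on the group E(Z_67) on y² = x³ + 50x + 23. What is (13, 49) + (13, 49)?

tangent at (13, 49): λ = (3·13² + 50)/(2·49) ≡ 21/31. 31⁻¹ ≡ 13 (mod 67), so λ ≡ 21·13 ≡ 5.
  x = λ² - 13 - 13 = 25 - 26 ≡ 66; y = λ·(13 - 66) - 49 ≡ 21. → (66, 21)

(66, 21)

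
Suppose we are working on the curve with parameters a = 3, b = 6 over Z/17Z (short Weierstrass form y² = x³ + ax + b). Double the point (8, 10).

tangent at (8, 10): λ = (3·8² + 3)/(2·10) ≡ 8/3. 3⁻¹ ≡ 6 (mod 17) since 3·6 = 18 ≡ 1, so λ ≡ 8·6 ≡ 14.
  x = λ² - 8 - 8 = 196 - 16 ≡ 10; y = λ·(8 - 10) - 10 ≡ 13. → (10, 13)

(10, 13)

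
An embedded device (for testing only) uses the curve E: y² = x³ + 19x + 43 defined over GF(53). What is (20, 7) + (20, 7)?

(13, 46)

tangent at (20, 7): λ = (3·20² + 19)/(2·7) ≡ 0/14. 14⁻¹ ≡ 19 (mod 53) since 14·19 = 266 ≡ 1, so λ ≡ 0·19 ≡ 0.
  x = λ² - 20 - 20 = 0 - 40 ≡ 13; y = λ·(20 - 13) - 7 ≡ 46. → (13, 46)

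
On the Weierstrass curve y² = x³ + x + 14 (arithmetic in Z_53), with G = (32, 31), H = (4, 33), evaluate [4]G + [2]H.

First 4G:
Double-and-add on 4 = (100)₂. Start with G = (32, 31) for the leading 1-bit.
double: tangent at (32, 31): λ = (3·32² + 1)/(2·31) ≡ 52/9. 9⁻¹ ≡ 6 (mod 53), so λ ≡ 52·6 ≡ 47.
  x = λ² - 32 - 32 = 2209 - 64 ≡ 25; y = λ·(32 - 25) - 31 ≡ 33. → (25, 33)
double: tangent at (25, 33): λ = (3·25² + 1)/(2·33) ≡ 21/13. 13⁻¹ ≡ 49 (mod 53), so λ ≡ 21·49 ≡ 22.
  x = λ² - 25 - 25 = 484 - 50 ≡ 10; y = λ·(25 - 10) - 33 ≡ 32. → (10, 32)
4G = (10, 32).
Next 2H:
Repeated addition: build up to 2H.
2H: tangent at (4, 33): λ = (3·4² + 1)/(2·33) ≡ 49/13. 13⁻¹ ≡ 49 (mod 53), so λ ≡ 49·49 ≡ 16.
  x = λ² - 4 - 4 = 256 - 8 ≡ 36; y = λ·(4 - 36) - 33 ≡ 38. → (36, 38)
2H = (36, 38).
Finally 4G + 2H:
(10, 32) + (36, 38). λ = (38 - 32)/(36 - 10) ≡ 6/26 mod 53. 26⁻¹ ≡ 51 (mod 53) since 26·51 = 1326 ≡ 1, so λ ≡ 41.
  x = λ² - 10 - 36 = 1681 - 46 ≡ 45; y = λ·(10 - 45) - 32 ≡ 17. → (45, 17)

(45, 17)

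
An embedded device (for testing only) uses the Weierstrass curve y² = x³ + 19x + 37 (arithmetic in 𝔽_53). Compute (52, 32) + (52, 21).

O

The two points share x = 52 and their y-coordinates satisfy 32 + 21 ≡ 0 (mod 53), so they are inverses. Their sum is the point at infinity.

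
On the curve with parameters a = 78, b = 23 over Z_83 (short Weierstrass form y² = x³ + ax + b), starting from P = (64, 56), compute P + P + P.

Repeated addition: build up to 3P.
2P: tangent at (64, 56): λ = (3·64² + 78)/(2·56) ≡ 82/29. 29⁻¹ ≡ 63 (mod 83), so λ ≡ 82·63 ≡ 20.
  x = λ² - 64 - 64 = 400 - 128 ≡ 23; y = λ·(64 - 23) - 56 ≡ 17. → (23, 17)
3P: (23, 17) + (64, 56). λ = (56 - 17)/(64 - 23) ≡ 39/41 mod 83. 41⁻¹ ≡ 81 (mod 83) since 41·81 = 3321 ≡ 1, so λ ≡ 5.
  x = λ² - 23 - 64 = 25 - 87 ≡ 21; y = λ·(23 - 21) - 17 ≡ 76. → (21, 76)

(21, 76)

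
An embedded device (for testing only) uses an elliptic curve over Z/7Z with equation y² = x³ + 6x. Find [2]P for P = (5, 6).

tangent at (5, 6): λ = (3·5² + 6)/(2·6) ≡ 4/5. 5⁻¹ ≡ 3 (mod 7) since 5·3 = 15 ≡ 1, so λ ≡ 4·3 ≡ 5.
  x = λ² - 5 - 5 = 25 - 10 ≡ 1; y = λ·(5 - 1) - 6 ≡ 0. → (1, 0)

(1, 0)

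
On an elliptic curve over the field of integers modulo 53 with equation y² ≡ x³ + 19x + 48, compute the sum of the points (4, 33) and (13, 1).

(12, 19)

(4, 33) + (13, 1). λ = (1 - 33)/(13 - 4) ≡ 21/9 mod 53. 9⁻¹ ≡ 6 (mod 53), so λ ≡ 20.
  x = λ² - 4 - 13 = 400 - 17 ≡ 12; y = λ·(4 - 12) - 33 ≡ 19. → (12, 19)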